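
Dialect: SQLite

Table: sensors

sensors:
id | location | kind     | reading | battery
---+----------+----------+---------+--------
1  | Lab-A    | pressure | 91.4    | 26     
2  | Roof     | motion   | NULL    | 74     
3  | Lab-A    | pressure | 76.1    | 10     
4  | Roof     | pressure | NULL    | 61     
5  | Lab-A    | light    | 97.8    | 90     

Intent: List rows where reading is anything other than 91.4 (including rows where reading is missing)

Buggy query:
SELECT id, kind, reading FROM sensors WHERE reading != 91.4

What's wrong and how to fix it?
Bug: Inequality against NULL is unknown, not true; rows with NULL are dropped

Fix: Handle NULL separately with IS NULL alongside the inequality

Corrected query:
SELECT id, kind, reading FROM sensors WHERE reading != 91.4 OR reading IS NULL

Result:
id | kind     | reading
---+----------+--------
2  | motion   | NULL   
3  | pressure | 76.1   
4  | pressure | NULL   
5  | light    | 97.8   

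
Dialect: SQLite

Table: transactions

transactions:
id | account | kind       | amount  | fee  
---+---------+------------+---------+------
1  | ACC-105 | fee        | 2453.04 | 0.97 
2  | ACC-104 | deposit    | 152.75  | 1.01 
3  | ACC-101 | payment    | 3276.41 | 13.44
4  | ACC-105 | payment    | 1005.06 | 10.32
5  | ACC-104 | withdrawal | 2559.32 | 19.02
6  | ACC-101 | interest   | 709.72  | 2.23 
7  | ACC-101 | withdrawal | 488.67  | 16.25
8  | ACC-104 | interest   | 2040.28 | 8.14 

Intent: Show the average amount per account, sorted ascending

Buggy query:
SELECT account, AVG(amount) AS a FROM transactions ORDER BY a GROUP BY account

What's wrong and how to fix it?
Bug: ORDER BY appears before GROUP BY; SQL clause order requires GROUP BY first

Fix: Move ORDER BY to the end, after GROUP BY

Corrected query:
SELECT account, AVG(amount) AS a FROM transactions GROUP BY account ORDER BY a

Result:
account | a          
--------+------------
ACC-101 | 1491.6     
ACC-104 | 1584.116667
ACC-105 | 1729.05    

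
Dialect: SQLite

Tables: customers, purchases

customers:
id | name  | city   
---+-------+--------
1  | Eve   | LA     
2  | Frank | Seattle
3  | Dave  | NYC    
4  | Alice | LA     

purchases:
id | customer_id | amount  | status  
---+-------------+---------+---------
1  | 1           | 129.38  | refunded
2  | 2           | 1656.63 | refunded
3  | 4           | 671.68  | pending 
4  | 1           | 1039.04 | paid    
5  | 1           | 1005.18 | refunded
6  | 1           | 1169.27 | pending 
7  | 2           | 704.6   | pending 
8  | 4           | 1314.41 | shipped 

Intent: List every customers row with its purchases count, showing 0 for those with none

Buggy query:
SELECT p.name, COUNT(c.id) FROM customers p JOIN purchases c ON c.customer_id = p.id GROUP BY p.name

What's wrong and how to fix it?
Bug: An inner join excludes parents with zero children

Fix: Switch to LEFT JOIN to retain unmatched parent rows

Corrected query:
SELECT p.name, COUNT(c.id) FROM customers p LEFT JOIN purchases c ON c.customer_id = p.id GROUP BY p.name

Result:
name  | COUNT(c.id)
------+------------
Alice | 2          
Dave  | 0          
Eve   | 4          
Frank | 2          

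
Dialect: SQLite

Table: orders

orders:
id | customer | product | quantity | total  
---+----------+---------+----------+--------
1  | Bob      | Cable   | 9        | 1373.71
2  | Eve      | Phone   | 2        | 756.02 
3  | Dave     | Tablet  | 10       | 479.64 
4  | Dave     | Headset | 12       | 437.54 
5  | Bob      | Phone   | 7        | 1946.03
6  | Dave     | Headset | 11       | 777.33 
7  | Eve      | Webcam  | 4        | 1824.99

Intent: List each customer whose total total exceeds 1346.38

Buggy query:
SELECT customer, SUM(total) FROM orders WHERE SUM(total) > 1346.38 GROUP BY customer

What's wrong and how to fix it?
Bug: SUM(total) is an aggregate, but WHERE filters rows before aggregation

Fix: Use HAVING (which filters groups after aggregation) instead of WHERE

Corrected query:
SELECT customer, SUM(total) FROM orders GROUP BY customer HAVING SUM(total) > 1346.38

Result:
customer | SUM(total)
---------+-----------
Bob      | 3319.74   
Dave     | 1694.51   
Eve      | 2581.01   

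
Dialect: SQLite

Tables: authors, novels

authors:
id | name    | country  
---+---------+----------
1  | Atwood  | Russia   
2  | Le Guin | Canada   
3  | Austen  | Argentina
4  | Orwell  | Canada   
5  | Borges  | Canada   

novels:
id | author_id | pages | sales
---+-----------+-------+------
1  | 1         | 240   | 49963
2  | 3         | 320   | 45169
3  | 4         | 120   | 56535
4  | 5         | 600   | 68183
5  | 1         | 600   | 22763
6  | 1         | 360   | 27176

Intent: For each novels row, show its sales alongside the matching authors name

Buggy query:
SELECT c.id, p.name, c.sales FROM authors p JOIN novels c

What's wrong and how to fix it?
Bug: JOIN with no ON clause produces a cartesian product; every novels row pairs with every authors row

Fix: Add ON c.author_id = p.id to the JOIN

Corrected query:
SELECT c.id, p.name, c.sales FROM authors p JOIN novels c ON c.author_id = p.id

Result:
id | name   | sales
---+--------+------
1  | Atwood | 49963
2  | Austen | 45169
3  | Orwell | 56535
4  | Borges | 68183
5  | Atwood | 22763
6  | Atwood | 27176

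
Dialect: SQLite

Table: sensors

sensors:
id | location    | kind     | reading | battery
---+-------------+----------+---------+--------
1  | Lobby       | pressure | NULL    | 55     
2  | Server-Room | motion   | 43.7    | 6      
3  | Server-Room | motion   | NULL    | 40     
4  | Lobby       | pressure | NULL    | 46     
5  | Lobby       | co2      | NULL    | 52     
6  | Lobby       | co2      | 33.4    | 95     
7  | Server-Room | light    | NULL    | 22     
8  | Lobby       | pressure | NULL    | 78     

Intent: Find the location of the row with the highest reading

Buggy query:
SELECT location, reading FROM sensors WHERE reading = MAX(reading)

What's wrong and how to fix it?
Bug: MAX(reading) is an aggregate and cannot be used directly in WHERE

Fix: Use a subquery: WHERE reading = (SELECT MAX(reading) FROM sensors)

Corrected query:
SELECT location, reading FROM sensors WHERE reading = (SELECT MAX(reading) FROM sensors)

Result:
location    | reading
------------+--------
Server-Room | 43.7   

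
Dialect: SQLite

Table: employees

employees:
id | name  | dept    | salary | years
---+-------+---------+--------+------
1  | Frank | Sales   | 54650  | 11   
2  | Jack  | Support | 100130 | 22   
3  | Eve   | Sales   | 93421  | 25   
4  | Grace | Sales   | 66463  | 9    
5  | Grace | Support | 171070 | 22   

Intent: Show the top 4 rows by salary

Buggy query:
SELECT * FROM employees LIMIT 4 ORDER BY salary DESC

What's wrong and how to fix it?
Bug: ORDER BY cannot follow LIMIT; LIMIT is the final clause

Fix: Sort with ORDER BY, then apply LIMIT

Corrected query:
SELECT * FROM employees ORDER BY salary DESC LIMIT 4

Result:
id | name  | dept    | salary | years
---+-------+---------+--------+------
5  | Grace | Support | 171070 | 22   
2  | Jack  | Support | 100130 | 22   
3  | Eve   | Sales   | 93421  | 25   
4  | Grace | Sales   | 66463  | 9    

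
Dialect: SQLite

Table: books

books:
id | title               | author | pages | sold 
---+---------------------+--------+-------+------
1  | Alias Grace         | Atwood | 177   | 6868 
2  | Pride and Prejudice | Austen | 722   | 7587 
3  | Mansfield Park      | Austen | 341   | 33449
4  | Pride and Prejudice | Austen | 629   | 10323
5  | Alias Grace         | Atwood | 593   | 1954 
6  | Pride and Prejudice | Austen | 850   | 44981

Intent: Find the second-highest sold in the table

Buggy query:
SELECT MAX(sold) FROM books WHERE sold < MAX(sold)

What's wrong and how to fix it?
Bug: MAX(sold) on the right of the comparison is an aggregate-in-WHERE error

Fix: Compute the overall MAX in a subquery, then take MAX of rows below it

Corrected query:
SELECT MAX(sold) FROM books WHERE sold < (SELECT MAX(sold) FROM books)

Result:
MAX(sold)
---------
33449    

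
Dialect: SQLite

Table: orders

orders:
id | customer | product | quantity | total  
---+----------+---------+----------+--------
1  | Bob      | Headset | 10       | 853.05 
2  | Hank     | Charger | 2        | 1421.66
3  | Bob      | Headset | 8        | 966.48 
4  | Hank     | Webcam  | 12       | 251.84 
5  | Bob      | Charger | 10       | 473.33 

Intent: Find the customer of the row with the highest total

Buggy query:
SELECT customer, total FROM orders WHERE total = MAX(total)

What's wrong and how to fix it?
Bug: MAX(total) is an aggregate and cannot be used directly in WHERE

Fix: Wrap MAX in a scalar subquery so WHERE compares against a single value

Corrected query:
SELECT customer, total FROM orders WHERE total = (SELECT MAX(total) FROM orders)

Result:
customer | total  
---------+--------
Hank     | 1421.66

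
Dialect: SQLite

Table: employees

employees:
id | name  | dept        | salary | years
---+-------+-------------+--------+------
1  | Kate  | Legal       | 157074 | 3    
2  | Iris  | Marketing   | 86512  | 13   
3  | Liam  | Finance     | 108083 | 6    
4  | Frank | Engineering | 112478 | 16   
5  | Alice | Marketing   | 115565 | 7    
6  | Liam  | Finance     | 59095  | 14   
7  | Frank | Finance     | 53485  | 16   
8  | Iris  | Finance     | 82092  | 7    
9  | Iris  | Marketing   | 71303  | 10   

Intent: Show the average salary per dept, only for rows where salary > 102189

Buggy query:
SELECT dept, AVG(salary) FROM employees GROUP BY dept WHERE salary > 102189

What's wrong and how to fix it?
Bug: WHERE cannot follow GROUP BY

Fix: Place WHERE between FROM and GROUP BY

Corrected query:
SELECT dept, AVG(salary) FROM employees WHERE salary > 102189 GROUP BY dept

Result:
dept        | AVG(salary)
------------+------------
Engineering | 112478     
Finance     | 108083     
Legal       | 157074     
Marketing   | 115565     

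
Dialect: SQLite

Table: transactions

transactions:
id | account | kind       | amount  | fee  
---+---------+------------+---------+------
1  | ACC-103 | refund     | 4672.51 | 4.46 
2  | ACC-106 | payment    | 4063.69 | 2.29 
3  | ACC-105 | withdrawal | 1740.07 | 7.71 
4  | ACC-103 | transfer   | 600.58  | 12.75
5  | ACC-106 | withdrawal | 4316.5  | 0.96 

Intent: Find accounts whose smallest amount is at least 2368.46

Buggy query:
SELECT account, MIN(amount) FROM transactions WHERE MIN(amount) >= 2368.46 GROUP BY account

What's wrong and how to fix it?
Bug: Aggregates like MIN are computed per group after WHERE runs

Fix: Use HAVING for the per-group MIN condition

Corrected query:
SELECT account, MIN(amount) FROM transactions GROUP BY account HAVING MIN(amount) >= 2368.46

Result:
account | MIN(amount)
--------+------------
ACC-106 | 4063.69    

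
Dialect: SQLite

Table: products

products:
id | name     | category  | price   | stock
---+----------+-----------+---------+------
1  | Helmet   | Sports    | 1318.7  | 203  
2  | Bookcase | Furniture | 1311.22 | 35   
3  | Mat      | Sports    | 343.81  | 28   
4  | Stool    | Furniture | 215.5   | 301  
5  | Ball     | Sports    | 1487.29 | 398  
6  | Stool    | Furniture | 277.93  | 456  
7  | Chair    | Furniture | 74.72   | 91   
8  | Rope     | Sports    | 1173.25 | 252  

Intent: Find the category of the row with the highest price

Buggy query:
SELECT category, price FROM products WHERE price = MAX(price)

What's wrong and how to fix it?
Bug: WHERE is evaluated per row; an aggregate over the whole table isn't defined there

Fix: Wrap MAX in a scalar subquery so WHERE compares against a single value

Corrected query:
SELECT category, price FROM products WHERE price = (SELECT MAX(price) FROM products)

Result:
category | price  
---------+--------
Sports   | 1487.29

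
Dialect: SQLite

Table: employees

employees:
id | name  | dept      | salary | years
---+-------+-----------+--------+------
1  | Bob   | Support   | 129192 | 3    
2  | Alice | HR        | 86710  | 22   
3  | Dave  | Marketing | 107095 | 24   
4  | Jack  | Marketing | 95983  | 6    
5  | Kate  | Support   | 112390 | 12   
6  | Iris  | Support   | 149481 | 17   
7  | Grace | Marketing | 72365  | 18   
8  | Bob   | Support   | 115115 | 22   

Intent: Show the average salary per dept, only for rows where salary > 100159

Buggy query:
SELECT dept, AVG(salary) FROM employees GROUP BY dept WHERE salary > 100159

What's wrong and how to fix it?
Bug: WHERE cannot follow GROUP BY

Fix: Place WHERE between FROM and GROUP BY

Corrected query:
SELECT dept, AVG(salary) FROM employees WHERE salary > 100159 GROUP BY dept

Result:
dept      | AVG(salary)
----------+------------
Marketing | 107095     
Support   | 126544.5   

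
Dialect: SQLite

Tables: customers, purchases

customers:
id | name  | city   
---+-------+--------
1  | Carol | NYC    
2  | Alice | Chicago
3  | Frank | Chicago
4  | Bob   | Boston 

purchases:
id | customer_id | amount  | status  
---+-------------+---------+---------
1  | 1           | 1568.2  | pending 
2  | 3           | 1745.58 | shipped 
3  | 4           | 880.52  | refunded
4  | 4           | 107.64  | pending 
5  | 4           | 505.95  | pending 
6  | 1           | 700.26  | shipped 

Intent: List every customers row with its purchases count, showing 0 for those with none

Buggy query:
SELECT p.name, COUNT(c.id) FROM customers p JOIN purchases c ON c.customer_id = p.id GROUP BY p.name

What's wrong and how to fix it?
Bug: INNER JOIN drops customers rows that have no matching purchases rows

Fix: Switch to LEFT JOIN to retain unmatched parent rows

Corrected query:
SELECT p.name, COUNT(c.id) FROM customers p LEFT JOIN purchases c ON c.customer_id = p.id GROUP BY p.name

Result:
name  | COUNT(c.id)
------+------------
Alice | 0          
Bob   | 3          
Carol | 2          
Frank | 1          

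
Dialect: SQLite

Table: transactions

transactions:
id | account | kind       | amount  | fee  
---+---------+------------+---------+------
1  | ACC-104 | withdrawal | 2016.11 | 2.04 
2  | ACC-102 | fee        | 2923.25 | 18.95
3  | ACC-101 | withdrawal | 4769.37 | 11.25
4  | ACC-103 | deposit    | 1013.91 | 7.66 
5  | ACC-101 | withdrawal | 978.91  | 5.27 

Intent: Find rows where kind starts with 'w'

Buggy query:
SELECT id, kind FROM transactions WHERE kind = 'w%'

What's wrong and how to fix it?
Bug: Wildcards only work with LIKE; '=' treats '%' as a literal character

Fix: Replace '=' with LIKE so 'w%' is treated as a pattern

Corrected query:
SELECT id, kind FROM transactions WHERE kind LIKE 'w%'

Result:
id | kind      
---+-----------
1  | withdrawal
3  | withdrawal
5  | withdrawal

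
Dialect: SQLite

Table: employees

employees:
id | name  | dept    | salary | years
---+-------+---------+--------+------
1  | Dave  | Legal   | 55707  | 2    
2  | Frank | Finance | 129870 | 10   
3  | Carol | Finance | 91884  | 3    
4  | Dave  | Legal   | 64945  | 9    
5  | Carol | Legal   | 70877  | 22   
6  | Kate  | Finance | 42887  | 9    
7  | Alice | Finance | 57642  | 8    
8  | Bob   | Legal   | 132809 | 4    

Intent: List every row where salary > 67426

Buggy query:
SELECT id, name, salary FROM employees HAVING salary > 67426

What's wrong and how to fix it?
Bug: HAVING filters the output of aggregation, but this query has no GROUP BY and no aggregate functions, so SQLite rejects it (HAVING clause on a non-aggregate query); the condition here is per row

Fix: Replace HAVING with WHERE since the condition applies to individual rows

Corrected query:
SELECT id, name, salary FROM employees WHERE salary > 67426

Result:
id | name  | salary
---+-------+-------
2  | Frank | 129870
3  | Carol | 91884 
5  | Carol | 70877 
8  | Bob   | 132809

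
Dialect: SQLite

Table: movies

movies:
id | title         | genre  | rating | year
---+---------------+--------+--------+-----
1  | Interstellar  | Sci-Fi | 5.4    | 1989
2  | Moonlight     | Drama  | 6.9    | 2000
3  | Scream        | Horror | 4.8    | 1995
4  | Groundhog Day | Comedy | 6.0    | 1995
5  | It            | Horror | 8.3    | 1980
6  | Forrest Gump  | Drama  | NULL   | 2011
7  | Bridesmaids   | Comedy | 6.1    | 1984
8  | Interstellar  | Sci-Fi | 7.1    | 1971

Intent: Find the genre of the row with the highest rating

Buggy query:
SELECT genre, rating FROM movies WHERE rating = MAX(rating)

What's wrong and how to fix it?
Bug: MAX(rating) is an aggregate and cannot be used directly in WHERE

Fix: Wrap MAX in a scalar subquery so WHERE compares against a single value

Corrected query:
SELECT genre, rating FROM movies WHERE rating = (SELECT MAX(rating) FROM movies)

Result:
genre  | rating
-------+-------
Horror | 8.3   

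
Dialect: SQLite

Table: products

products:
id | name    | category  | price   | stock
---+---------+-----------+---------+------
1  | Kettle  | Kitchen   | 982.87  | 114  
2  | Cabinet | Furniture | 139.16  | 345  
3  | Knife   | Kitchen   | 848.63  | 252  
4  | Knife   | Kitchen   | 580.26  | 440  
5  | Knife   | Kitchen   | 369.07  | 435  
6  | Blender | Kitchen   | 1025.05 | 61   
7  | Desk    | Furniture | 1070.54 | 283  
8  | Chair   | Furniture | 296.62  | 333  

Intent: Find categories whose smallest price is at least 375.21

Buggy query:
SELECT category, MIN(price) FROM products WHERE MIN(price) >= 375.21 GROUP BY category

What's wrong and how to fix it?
Bug: MIN() in WHERE is a misuse of aggregate

Fix: Use HAVING for the per-group MIN condition

Corrected query:
SELECT category, MIN(price) FROM products GROUP BY category HAVING MIN(price) >= 375.21

Result:
(no rows)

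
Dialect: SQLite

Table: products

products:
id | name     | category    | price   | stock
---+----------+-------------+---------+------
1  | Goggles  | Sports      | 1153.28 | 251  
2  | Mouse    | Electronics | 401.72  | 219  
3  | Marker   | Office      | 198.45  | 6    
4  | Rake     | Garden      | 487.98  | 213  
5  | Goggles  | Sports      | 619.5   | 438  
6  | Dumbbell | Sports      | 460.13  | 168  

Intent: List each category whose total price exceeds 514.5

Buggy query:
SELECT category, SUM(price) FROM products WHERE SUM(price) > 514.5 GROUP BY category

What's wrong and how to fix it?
Bug: SUM(price) is an aggregate, but WHERE filters rows before aggregation

Fix: Use HAVING (which filters groups after aggregation) instead of WHERE

Corrected query:
SELECT category, SUM(price) FROM products GROUP BY category HAVING SUM(price) > 514.5

Result:
category | SUM(price)
---------+-----------
Sports   | 2232.91   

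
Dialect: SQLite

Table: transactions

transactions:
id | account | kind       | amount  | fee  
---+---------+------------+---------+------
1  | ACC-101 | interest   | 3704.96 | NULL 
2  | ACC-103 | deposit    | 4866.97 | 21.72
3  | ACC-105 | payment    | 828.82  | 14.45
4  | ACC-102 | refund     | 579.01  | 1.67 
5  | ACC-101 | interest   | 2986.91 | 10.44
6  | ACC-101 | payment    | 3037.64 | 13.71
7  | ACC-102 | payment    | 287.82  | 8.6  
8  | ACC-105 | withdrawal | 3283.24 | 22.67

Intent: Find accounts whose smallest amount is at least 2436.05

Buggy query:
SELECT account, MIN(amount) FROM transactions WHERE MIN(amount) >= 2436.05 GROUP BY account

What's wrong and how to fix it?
Bug: MIN() in WHERE is a misuse of aggregate

Fix: Replace WHERE with HAVING after the GROUP BY

Corrected query:
SELECT account, MIN(amount) FROM transactions GROUP BY account HAVING MIN(amount) >= 2436.05

Result:
account | MIN(amount)
--------+------------
ACC-101 | 2986.91    
ACC-103 | 4866.97    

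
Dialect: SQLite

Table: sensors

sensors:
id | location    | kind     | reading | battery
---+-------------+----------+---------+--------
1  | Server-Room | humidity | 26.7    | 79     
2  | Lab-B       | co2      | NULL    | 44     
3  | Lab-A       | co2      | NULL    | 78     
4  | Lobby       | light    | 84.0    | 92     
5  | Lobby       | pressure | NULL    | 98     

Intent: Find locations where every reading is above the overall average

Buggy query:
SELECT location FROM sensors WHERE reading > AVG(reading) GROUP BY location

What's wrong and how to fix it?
Bug: AVG() is an aggregate; it can't sit directly in WHERE

Fix: Compute the overall average in a scalar subquery and compare each group's MIN against it in HAVING

Corrected query:
SELECT location FROM sensors GROUP BY location HAVING MIN(reading) > (SELECT AVG(reading) FROM sensors)

Result:
location
--------
Lobby   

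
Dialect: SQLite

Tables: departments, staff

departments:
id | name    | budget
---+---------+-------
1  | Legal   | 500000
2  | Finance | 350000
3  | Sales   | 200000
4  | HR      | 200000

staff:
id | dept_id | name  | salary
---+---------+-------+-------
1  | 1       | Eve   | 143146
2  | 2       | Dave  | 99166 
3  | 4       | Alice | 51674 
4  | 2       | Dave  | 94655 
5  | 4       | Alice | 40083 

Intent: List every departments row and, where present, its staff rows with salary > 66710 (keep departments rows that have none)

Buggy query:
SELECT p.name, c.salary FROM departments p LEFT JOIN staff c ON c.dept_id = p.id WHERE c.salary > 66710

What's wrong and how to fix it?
Bug: A WHERE condition on the right-hand table after LEFT JOIN drops unmatched parents

Fix: Put 'c.salary > 66710' in the JOIN's ON clause instead of WHERE

Corrected query:
SELECT p.name, c.salary FROM departments p LEFT JOIN staff c ON c.dept_id = p.id AND c.salary > 66710

Result:
name    | salary
--------+-------
Legal   | 143146
Finance | 94655 
Finance | 99166 
Sales   | NULL  
HR      | NULL  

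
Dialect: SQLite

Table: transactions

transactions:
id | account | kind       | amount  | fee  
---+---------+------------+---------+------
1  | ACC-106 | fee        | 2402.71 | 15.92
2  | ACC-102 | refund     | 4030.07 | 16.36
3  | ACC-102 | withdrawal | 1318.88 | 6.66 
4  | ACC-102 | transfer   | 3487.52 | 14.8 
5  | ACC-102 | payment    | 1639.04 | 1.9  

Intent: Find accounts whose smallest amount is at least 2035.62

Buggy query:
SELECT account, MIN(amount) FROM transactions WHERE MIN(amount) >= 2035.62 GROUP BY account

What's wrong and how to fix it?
Bug: MIN() in WHERE is a misuse of aggregate

Fix: Replace WHERE with HAVING after the GROUP BY

Corrected query:
SELECT account, MIN(amount) FROM transactions GROUP BY account HAVING MIN(amount) >= 2035.62

Result:
account | MIN(amount)
--------+------------
ACC-106 | 2402.71    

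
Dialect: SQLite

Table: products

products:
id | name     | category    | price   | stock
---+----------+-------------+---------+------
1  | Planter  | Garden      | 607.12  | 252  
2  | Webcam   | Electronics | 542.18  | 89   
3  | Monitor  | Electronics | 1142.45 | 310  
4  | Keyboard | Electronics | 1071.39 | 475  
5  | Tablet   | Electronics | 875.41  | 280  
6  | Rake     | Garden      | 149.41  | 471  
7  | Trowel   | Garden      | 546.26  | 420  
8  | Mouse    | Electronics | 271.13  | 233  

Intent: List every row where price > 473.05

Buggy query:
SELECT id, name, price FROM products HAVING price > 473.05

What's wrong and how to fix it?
Bug: This is a non-aggregate query (no GROUP BY, no aggregates), so in SQLite the HAVING clause is invalid here; a row-level condition belongs in WHERE

Fix: Replace HAVING with WHERE since the condition applies to individual rows

Corrected query:
SELECT id, name, price FROM products WHERE price > 473.05

Result:
id | name     | price  
---+----------+--------
1  | Planter  | 607.12 
2  | Webcam   | 542.18 
3  | Monitor  | 1142.45
4  | Keyboard | 1071.39
5  | Tablet   | 875.41 
7  | Trowel   | 546.26 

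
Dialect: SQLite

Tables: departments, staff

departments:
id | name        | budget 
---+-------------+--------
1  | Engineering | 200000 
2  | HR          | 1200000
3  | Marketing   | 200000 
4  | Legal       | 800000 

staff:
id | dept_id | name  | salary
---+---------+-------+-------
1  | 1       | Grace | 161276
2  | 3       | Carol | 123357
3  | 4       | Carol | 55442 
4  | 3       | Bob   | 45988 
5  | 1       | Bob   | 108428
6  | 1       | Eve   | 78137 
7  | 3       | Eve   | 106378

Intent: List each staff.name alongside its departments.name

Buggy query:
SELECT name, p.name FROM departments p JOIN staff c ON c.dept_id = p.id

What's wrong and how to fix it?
Bug: 'name' exists in both joined tables, so the database can't tell which one is meant

Fix: Prefix ambiguous columns with the table alias

Corrected query:
SELECT c.name, p.name FROM departments p JOIN staff c ON c.dept_id = p.id

Result:
name  | name       
------+------------
Grace | Engineering
Carol | Marketing  
Carol | Legal      
Bob   | Marketing  
Bob   | Engineering
Eve   | Engineering
Eve   | Marketing  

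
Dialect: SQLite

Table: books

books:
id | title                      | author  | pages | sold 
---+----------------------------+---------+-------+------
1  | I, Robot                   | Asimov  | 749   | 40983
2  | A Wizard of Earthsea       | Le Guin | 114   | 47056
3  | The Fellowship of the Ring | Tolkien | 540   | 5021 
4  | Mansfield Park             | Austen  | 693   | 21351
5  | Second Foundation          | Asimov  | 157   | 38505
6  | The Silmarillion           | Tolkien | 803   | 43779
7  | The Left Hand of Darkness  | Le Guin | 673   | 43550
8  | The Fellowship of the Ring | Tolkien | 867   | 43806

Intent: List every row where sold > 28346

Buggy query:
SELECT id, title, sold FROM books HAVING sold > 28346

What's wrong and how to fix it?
Bug: HAVING filters the output of aggregation, but this query has no GROUP BY and no aggregate functions, so SQLite rejects it (HAVING clause on a non-aggregate query); the condition here is per row

Fix: Replace HAVING with WHERE since the condition applies to individual rows

Corrected query:
SELECT id, title, sold FROM books WHERE sold > 28346

Result:
id | title                      | sold 
---+----------------------------+------
1  | I, Robot                   | 40983
2  | A Wizard of Earthsea       | 47056
5  | Second Foundation          | 38505
6  | The Silmarillion           | 43779
7  | The Left Hand of Darkness  | 43550
8  | The Fellowship of the Ring | 43806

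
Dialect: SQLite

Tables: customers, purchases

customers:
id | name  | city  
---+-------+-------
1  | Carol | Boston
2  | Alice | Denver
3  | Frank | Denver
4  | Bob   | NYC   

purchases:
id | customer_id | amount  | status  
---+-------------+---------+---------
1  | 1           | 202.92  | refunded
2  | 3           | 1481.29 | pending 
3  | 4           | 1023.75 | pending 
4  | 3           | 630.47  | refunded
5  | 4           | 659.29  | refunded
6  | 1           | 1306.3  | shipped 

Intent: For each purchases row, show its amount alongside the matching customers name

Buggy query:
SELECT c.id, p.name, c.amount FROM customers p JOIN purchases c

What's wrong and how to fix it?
Bug: Missing join condition: each purchases row is matched to all customers rows instead of just its own

Fix: Specify the join condition linking the foreign key to the parent id

Corrected query:
SELECT c.id, p.name, c.amount FROM customers p JOIN purchases c ON c.customer_id = p.id

Result:
id | name  | amount 
---+-------+--------
1  | Carol | 202.92 
2  | Frank | 1481.29
3  | Bob   | 1023.75
4  | Frank | 630.47 
5  | Bob   | 659.29 
6  | Carol | 1306.3 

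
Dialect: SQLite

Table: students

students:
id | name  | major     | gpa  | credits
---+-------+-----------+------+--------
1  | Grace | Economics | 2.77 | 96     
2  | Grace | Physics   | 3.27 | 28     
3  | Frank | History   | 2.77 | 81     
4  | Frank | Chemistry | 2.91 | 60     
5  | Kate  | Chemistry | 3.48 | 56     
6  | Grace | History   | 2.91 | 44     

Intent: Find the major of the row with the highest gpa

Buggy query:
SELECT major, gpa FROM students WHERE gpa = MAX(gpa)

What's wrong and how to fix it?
Bug: WHERE is evaluated per row; an aggregate over the whole table isn't defined there

Fix: Use a subquery: WHERE gpa = (SELECT MAX(gpa) FROM students)

Corrected query:
SELECT major, gpa FROM students WHERE gpa = (SELECT MAX(gpa) FROM students)

Result:
major     | gpa 
----------+-----
Chemistry | 3.48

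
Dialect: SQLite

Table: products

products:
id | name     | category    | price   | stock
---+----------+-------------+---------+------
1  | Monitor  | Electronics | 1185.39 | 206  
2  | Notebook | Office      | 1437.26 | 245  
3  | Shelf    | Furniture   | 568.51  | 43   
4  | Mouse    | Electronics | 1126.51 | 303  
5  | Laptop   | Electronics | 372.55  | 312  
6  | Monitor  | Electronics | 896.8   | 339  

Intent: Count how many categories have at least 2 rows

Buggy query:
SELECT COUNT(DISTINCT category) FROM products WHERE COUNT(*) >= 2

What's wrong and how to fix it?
Bug: COUNT(*) cannot appear in WHERE; the per-group count doesn't exist yet

Fix: Use a subquery that GROUPs and filters with HAVING, then count its rows

Corrected query:
SELECT COUNT(*) FROM (SELECT category FROM products GROUP BY category HAVING COUNT(*) >= 2)

Result:
COUNT(*)
--------
1       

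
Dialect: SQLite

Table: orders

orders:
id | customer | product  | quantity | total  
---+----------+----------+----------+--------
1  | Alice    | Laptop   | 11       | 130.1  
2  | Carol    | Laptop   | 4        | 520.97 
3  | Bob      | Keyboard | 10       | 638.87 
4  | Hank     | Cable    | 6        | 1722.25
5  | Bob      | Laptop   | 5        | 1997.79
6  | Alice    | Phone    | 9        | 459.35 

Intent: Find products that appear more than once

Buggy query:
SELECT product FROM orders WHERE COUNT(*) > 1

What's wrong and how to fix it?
Bug: WHERE can't reference COUNT(*); aggregates are computed after WHERE

Fix: GROUP BY product, then filter groups with HAVING COUNT(*) > 1

Corrected query:
SELECT product FROM orders GROUP BY product HAVING COUNT(*) > 1

Result:
product
-------
Laptop 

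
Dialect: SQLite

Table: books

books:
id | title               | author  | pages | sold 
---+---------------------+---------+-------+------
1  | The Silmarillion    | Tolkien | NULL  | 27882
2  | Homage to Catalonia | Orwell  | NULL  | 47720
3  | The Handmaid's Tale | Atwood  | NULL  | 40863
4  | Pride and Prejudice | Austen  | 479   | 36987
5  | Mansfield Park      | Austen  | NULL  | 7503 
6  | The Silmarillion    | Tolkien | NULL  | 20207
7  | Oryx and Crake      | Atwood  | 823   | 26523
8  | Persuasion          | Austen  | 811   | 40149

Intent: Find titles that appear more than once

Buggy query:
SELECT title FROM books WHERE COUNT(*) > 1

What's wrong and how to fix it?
Bug: COUNT(*) is an aggregate and cannot be used in WHERE

Fix: Group first, then use HAVING for the count condition

Corrected query:
SELECT title FROM books GROUP BY title HAVING COUNT(*) > 1

Result:
title           
----------------
The Silmarillion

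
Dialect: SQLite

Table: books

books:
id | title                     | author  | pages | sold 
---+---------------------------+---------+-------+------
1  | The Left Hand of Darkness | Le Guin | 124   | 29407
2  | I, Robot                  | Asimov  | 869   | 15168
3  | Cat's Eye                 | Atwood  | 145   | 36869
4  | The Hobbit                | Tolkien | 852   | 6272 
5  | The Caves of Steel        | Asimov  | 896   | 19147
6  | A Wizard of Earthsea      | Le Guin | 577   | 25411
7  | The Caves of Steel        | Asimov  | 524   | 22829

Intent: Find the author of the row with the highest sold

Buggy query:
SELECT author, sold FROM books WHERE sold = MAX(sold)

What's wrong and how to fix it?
Bug: MAX(sold) is an aggregate and cannot be used directly in WHERE

Fix: Wrap MAX in a scalar subquery so WHERE compares against a single value

Corrected query:
SELECT author, sold FROM books WHERE sold = (SELECT MAX(sold) FROM books)

Result:
author | sold 
-------+------
Atwood | 36869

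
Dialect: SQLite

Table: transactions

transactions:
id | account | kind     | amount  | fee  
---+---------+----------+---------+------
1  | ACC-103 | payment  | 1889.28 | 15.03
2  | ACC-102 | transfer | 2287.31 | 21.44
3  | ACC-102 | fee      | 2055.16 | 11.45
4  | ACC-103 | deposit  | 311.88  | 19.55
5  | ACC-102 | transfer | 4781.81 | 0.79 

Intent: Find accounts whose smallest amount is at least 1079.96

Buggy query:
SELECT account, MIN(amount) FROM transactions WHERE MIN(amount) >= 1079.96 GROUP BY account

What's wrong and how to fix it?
Bug: MIN() in WHERE is a misuse of aggregate

Fix: Replace WHERE with HAVING after the GROUP BY

Corrected query:
SELECT account, MIN(amount) FROM transactions GROUP BY account HAVING MIN(amount) >= 1079.96

Result:
account | MIN(amount)
--------+------------
ACC-102 | 2055.16    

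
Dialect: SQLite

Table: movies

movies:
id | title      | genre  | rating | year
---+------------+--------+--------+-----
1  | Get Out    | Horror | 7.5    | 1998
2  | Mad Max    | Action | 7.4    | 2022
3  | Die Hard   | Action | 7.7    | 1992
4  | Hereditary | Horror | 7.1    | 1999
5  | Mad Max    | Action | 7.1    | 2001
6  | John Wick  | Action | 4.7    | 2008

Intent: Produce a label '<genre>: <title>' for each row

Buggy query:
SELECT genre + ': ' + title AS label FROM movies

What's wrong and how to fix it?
Bug: '+' is numeric addition; on text columns SQLite converts them to 0 instead of concatenating

Fix: Replace + with || to concatenate text

Corrected query:
SELECT genre || ': ' || title AS label FROM movies

Result:
label             
------------------
Horror: Get Out   
Action: Mad Max   
Action: Die Hard  
Horror: Hereditary
Action: Mad Max   
Action: John Wick 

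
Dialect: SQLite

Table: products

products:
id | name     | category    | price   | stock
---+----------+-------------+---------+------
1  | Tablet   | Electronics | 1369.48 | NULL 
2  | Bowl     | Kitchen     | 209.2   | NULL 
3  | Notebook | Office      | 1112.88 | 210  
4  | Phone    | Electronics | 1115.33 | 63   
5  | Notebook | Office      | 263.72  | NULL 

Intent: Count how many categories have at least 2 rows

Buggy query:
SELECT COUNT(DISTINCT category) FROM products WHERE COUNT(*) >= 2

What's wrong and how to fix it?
Bug: WHERE filters individual rows, not groups, so a group-level COUNT is invalid there

Fix: Use a subquery that GROUPs and filters with HAVING, then count its rows

Corrected query:
SELECT COUNT(*) FROM (SELECT category FROM products GROUP BY category HAVING COUNT(*) >= 2)

Result:
COUNT(*)
--------
2       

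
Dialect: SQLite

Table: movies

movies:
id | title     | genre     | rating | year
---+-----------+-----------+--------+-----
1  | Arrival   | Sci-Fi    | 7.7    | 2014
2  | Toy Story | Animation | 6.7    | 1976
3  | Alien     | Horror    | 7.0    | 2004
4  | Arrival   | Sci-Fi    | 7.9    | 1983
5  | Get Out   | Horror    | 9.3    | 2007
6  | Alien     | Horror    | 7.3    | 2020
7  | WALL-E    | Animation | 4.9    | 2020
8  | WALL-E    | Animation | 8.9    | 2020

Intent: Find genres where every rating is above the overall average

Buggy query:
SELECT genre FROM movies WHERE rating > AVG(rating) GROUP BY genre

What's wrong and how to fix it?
Bug: WHERE evaluates per row before aggregation, so AVG() is unavailable

Fix: Use a subquery for AVG and a HAVING MIN(...) filter so the condition holds for every row in the group

Corrected query:
SELECT genre FROM movies GROUP BY genre HAVING MIN(rating) > (SELECT AVG(rating) FROM movies)

Result:
genre 
------
Sci-Fi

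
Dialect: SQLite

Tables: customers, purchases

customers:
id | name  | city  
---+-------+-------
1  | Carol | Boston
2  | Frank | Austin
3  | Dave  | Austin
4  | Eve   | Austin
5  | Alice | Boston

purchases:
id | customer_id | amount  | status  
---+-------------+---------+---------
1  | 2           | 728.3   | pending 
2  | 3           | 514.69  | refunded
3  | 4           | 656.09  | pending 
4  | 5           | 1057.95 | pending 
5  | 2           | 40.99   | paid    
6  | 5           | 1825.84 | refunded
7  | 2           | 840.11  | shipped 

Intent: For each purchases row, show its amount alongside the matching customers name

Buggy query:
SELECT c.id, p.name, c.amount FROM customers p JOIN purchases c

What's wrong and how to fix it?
Bug: Missing join condition: each purchases row is matched to all customers rows instead of just its own

Fix: Specify the join condition linking the foreign key to the parent id

Corrected query:
SELECT c.id, p.name, c.amount FROM customers p JOIN purchases c ON c.customer_id = p.id

Result:
id | name  | amount 
---+-------+--------
1  | Frank | 728.3  
2  | Dave  | 514.69 
3  | Eve   | 656.09 
4  | Alice | 1057.95
5  | Frank | 40.99  
6  | Alice | 1825.84
7  | Frank | 840.11 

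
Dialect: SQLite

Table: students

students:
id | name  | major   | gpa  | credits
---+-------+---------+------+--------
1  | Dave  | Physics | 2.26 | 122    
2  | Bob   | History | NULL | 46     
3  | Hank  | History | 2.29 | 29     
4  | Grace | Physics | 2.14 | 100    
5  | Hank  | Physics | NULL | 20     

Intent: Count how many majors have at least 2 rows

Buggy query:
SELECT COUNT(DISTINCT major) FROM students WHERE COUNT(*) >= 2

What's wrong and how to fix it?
Bug: WHERE filters individual rows, not groups, so a group-level COUNT is invalid there

Fix: Use a subquery that GROUPs and filters with HAVING, then count its rows

Corrected query:
SELECT COUNT(*) FROM (SELECT major FROM students GROUP BY major HAVING COUNT(*) >= 2)

Result:
COUNT(*)
--------
2       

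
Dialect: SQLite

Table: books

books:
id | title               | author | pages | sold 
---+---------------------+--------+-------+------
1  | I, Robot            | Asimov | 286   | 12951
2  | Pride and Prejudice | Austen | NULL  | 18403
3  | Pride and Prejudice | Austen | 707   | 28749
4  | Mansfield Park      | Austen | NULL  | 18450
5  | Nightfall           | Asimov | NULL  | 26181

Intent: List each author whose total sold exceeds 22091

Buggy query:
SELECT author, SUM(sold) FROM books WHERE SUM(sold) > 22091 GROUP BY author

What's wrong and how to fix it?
Bug: SUM(sold) is an aggregate, but WHERE filters rows before aggregation

Fix: Use HAVING (which filters groups after aggregation) instead of WHERE

Corrected query:
SELECT author, SUM(sold) FROM books GROUP BY author HAVING SUM(sold) > 22091

Result:
author | SUM(sold)
-------+----------
Asimov | 39132    
Austen | 65602    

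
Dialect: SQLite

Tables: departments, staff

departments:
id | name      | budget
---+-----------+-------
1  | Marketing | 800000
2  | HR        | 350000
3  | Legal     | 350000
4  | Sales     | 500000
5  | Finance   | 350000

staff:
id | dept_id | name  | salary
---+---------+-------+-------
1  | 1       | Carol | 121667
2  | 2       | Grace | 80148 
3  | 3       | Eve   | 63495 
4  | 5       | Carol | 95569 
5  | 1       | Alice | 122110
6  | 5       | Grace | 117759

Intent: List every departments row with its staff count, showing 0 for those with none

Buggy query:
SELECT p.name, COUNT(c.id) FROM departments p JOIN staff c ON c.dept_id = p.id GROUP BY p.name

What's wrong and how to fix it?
Bug: INNER JOIN drops departments rows that have no matching staff rows

Fix: Switch to LEFT JOIN to retain unmatched parent rows

Corrected query:
SELECT p.name, COUNT(c.id) FROM departments p LEFT JOIN staff c ON c.dept_id = p.id GROUP BY p.name

Result:
name      | COUNT(c.id)
----------+------------
Finance   | 2          
HR        | 1          
Legal     | 1          
Marketing | 2          
Sales     | 0          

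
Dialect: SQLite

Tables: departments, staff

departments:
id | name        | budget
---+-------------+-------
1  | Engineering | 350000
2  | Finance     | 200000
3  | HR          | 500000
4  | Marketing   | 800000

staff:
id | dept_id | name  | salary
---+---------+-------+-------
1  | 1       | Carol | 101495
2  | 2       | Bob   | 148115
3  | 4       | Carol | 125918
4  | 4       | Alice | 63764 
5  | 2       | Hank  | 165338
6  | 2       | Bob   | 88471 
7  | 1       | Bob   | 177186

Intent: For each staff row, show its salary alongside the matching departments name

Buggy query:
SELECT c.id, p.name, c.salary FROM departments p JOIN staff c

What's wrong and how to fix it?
Bug: JOIN with no ON clause produces a cartesian product; every staff row pairs with every departments row

Fix: Specify the join condition linking the foreign key to the parent id

Corrected query:
SELECT c.id, p.name, c.salary FROM departments p JOIN staff c ON c.dept_id = p.id

Result:
id | name        | salary
---+-------------+-------
1  | Engineering | 101495
2  | Finance     | 148115
3  | Marketing   | 125918
4  | Marketing   | 63764 
5  | Finance     | 165338
6  | Finance     | 88471 
7  | Engineering | 177186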